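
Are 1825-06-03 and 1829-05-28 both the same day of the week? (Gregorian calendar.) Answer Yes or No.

From Jun 3, 1825 to May 28, 1829 is 1455 days.
1455 mod 7 = 6, so they are different weekdays.
(Jun 3, 1825 is a Friday; May 28, 1829 is a Thursday.)

No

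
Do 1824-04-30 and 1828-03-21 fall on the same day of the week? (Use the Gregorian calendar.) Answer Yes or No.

From Apr 30, 1824 to Mar 21, 1828 is 1421 days.
1421 mod 7 = 0, so they are the same weekday.
(Apr 30, 1824 is a Friday; Mar 21, 1828 is a Friday.)

Yes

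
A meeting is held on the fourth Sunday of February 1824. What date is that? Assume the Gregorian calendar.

February 22, 1824

February 1, 1824 is a Sunday.
The first Sunday is therefore February 1 (same day).
The fourth Sunday is 1 + 3×7 = February 22.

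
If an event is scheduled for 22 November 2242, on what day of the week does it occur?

Tuesday

Doomsday rule: the anchor day for the 2200s is Friday. For year 42: 42÷12 = 3 r 6, and 6÷4 = 1, so 3+6+1 = 10.
Friday + 10 ≡ Monday — that's 2242's doomsday.
In November the doomsday date is Nov 7.
Nov 22 is 15 days after Nov 7; 15 mod 7 = 1, so Monday + 1 = Tuesday.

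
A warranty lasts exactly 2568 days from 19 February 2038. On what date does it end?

March 2, 2045

+365 (one year) → Feb 19, 2039 (2203 left).
+365 (one year) → Feb 19, 2040 (1838 left).
+366 (one year; includes Feb 29, 2040) → Feb 19, 2041 (1472 left).
+365 (one year) → Feb 19, 2042 (1107 left).
+365 (one year) → Feb 19, 2043 (742 left).
+365 (one year) → Feb 19, 2044 (377 left).
Feb has 29 days: +11 → Mar 1, 2044 (366 left).
Mar has 31 days: +31 → Apr 1, 2044 (335 left).
Apr has 30 days: +30 → May 1, 2044 (305 left).
May has 31 days: +31 → Jun 1, 2044 (274 left).
Jun has 30 days: +30 → Jul 1, 2044 (244 left).
Jul has 31 days: +31 → Aug 1, 2044 (213 left).
Aug has 31 days: +31 → Sep 1, 2044 (182 left).
Sep has 30 days: +30 → Oct 1, 2044 (152 left).
Oct has 31 days: +31 → Nov 1, 2044 (121 left).
Nov has 30 days: +30 → Dec 1, 2044 (91 left).
Dec has 31 days: +31 → Jan 1, 2045 (60 left).
Jan has 31 days: +31 → Feb 1, 2045 (29 left).
Feb has 28 days: +28 → Mar 1, 2045 (1 left).
+1 → Mar 2, 2045.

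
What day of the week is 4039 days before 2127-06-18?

Jun 18, 2127 is a Wednesday.
4039 mod 7 = 0, so 4039 days before a Wednesday is Wednesday − 0 = Wednesday.

Wednesday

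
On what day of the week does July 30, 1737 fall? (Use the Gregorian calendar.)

Doomsday rule: the anchor day for the 1700s is Sunday. For year 37: 37÷12 = 3 r 1, and 1÷4 = 0, so 3+1+0 = 4.
Sunday + 4 ≡ Thursday — that's 1737's doomsday.
In July the doomsday date is Jul 11.
Jul 30 is 19 days after Jul 11; 19 mod 7 = 5, so Thursday + 5 = Tuesday.

Tuesday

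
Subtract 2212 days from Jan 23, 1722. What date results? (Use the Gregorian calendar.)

January 3, 1716

−365 (one year) → Jan 23, 1721 (1847 left).
−366 (one year; includes Feb 29, 1720) → Jan 23, 1720 (1481 left).
−365 (one year) → Jan 23, 1719 (1116 left).
−365 (one year) → Jan 23, 1718 (751 left).
−365 (one year) → Jan 23, 1717 (386 left).
−23 → Dec 31, 1716 (end of Dec, 31 days; 363 left).
−31 → Nov 30, 1716 (end of Nov, 30 days; 332 left).
−30 → Oct 31, 1716 (end of Oct, 31 days; 302 left).
−31 → Sep 30, 1716 (end of Sep, 30 days; 271 left).
−30 → Aug 31, 1716 (end of Aug, 31 days; 241 left).
−31 → Jul 31, 1716 (end of Jul, 31 days; 210 left).
−31 → Jun 30, 1716 (end of Jun, 30 days; 179 left).
−30 → May 31, 1716 (end of May, 31 days; 149 left).
−31 → Apr 30, 1716 (end of Apr, 30 days; 118 left).
−30 → Mar 31, 1716 (end of Mar, 31 days; 88 left).
−31 → Feb 29, 1716 (end of Feb, 29 days; 57 left).
−29 → Jan 31, 1716 (end of Jan, 31 days; 28 left).
−28 → Jan 3, 1716.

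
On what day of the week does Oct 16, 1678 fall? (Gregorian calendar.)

Doomsday rule: the anchor day for the 1600s is Tuesday. For year 78: 78÷12 = 6 r 6, and 6÷4 = 1, so 6+6+1 = 13.
Tuesday + 13 ≡ Monday — that's 1678's doomsday.
In October the doomsday date is Oct 10.
Oct 16 is 6 days after Oct 10; 6 mod 7 = 6, so Monday + 6 = Sunday.

Sunday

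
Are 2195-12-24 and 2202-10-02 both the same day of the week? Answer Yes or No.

No

From Dec 24, 2195 to Oct 2, 2202 is 2473 days.
2473 mod 7 = 2, so they are different weekdays.
(Dec 24, 2195 is a Thursday; Oct 2, 2202 is a Saturday.)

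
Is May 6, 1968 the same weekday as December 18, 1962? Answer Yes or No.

No

From Dec 18, 1962 to May 6, 1968 is 1966 days.
1966 mod 7 = 6, so they are different weekdays.
(Dec 18, 1962 is a Tuesday; May 6, 1968 is a Monday.)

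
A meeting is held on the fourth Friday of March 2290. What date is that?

March 28, 2290

March 1, 2290 is a Saturday.
The first Friday is therefore March 7 (6 days later).
The fourth Friday is 7 + 3×7 = March 28.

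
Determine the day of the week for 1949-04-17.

Doomsday rule: the anchor day for the 1900s is Wednesday. For year 49: 49÷12 = 4 r 1, and 1÷4 = 0, so 4+1+0 = 5.
Wednesday + 5 ≡ Monday — that's 1949's doomsday.
In April the doomsday date is Apr 4.
Apr 17 is 13 days after Apr 4; 13 mod 7 = 6, so Monday + 6 = Sunday.

Sunday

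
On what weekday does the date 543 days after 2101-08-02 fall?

First find the weekday of Aug 2, 2101. Doomsday rule: the anchor day for the 2100s is Sunday. For year 01: 1÷12 = 0 r 1, and 1÷4 = 0, so 0+1+0 = 1.
Sunday + 1 ≡ Monday — that's 2101's doomsday.
In August the doomsday date is Aug 8.
Aug 2 is 6 days before Aug 8; 6 mod 7 = 6, so Monday − 6 = Tuesday.
543 mod 7 = 4, so 543 days after a Tuesday is Tuesday + 4 = Saturday.

Saturday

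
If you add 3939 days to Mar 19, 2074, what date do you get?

December 30, 2084

+365 (one year) → Mar 19, 2075 (3574 left).
+366 (one year; includes Feb 29, 2076) → Mar 19, 2076 (3208 left).
+365 (one year) → Mar 19, 2077 (2843 left).
+365 (one year) → Mar 19, 2078 (2478 left).
+365 (one year) → Mar 19, 2079 (2113 left).
+366 (one year; includes Feb 29, 2080) → Mar 19, 2080 (1747 left).
+365 (one year) → Mar 19, 2081 (1382 left).
+365 (one year) → Mar 19, 2082 (1017 left).
+365 (one year) → Mar 19, 2083 (652 left).
+366 (one year; includes Feb 29, 2084) → Mar 19, 2084 (286 left).
Mar has 31 days: +13 → Apr 1, 2084 (273 left).
Apr has 30 days: +30 → May 1, 2084 (243 left).
May has 31 days: +31 → Jun 1, 2084 (212 left).
Jun has 30 days: +30 → Jul 1, 2084 (182 left).
Jul has 31 days: +31 → Aug 1, 2084 (151 left).
Aug has 31 days: +31 → Sep 1, 2084 (120 left).
Sep has 30 days: +30 → Oct 1, 2084 (90 left).
Oct has 31 days: +31 → Nov 1, 2084 (59 left).
Nov has 30 days: +30 → Dec 1, 2084 (29 left).
+29 → Dec 30, 2084.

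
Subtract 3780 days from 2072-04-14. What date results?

December 8, 2061

−366 (one year; includes Feb 29, 2072) → Apr 14, 2071 (3414 left).
−365 (one year) → Apr 14, 2070 (3049 left).
−365 (one year) → Apr 14, 2069 (2684 left).
−365 (one year) → Apr 14, 2068 (2319 left).
−366 (one year; includes Feb 29, 2068) → Apr 14, 2067 (1953 left).
−365 (one year) → Apr 14, 2066 (1588 left).
−365 (one year) → Apr 14, 2065 (1223 left).
−365 (one year) → Apr 14, 2064 (858 left).
−366 (one year; includes Feb 29, 2064) → Apr 14, 2063 (492 left).
−365 (one year) → Apr 14, 2062 (127 left).
−14 → Mar 31, 2062 (end of Mar, 31 days; 113 left).
−31 → Feb 28, 2062 (end of Feb, 28 days; 82 left).
−28 → Jan 31, 2062 (end of Jan, 31 days; 54 left).
−31 → Dec 31, 2061 (end of Dec, 31 days; 23 left).
−23 → Dec 8, 2061.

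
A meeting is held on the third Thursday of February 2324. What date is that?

February 21, 2324

February 1, 2324 is a Friday.
The first Thursday is therefore February 7 (6 days later).
The third Thursday is 7 + 2×7 = February 21.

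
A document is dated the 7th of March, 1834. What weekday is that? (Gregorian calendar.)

Friday

January 1, 1834 is a Wednesday.
Jan 1, 1834 → Feb 1, 1834: 31 days (January has 31).
Feb 1, 1834 → Mar 1, 1834: 28 days (February has 28).
Mar 1, 1834 → Mar 7, 1834: 6 days.
Total: 65 days.
65 mod 7 = 2, so Wednesday + 2 = Friday.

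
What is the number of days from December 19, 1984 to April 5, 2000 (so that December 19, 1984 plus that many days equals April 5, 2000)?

Dec 19, 1984 → Dec 19, 1985: 365 days.
Dec 19, 1985 → Dec 19, 1986: 365 days.
Dec 19, 1986 → Dec 19, 1987: 365 days.
Dec 19, 1987 → Dec 19, 1988: 366 days (Feb 29, 1988 is in that span).
Dec 19, 1988 → Dec 19, 1989: 365 days.
Dec 19, 1989 → Dec 19, 1990: 365 days.
Dec 19, 1990 → Dec 19, 1991: 365 days.
Dec 19, 1991 → Dec 19, 1992: 366 days (Feb 29, 1992 is in that span).
Dec 19, 1992 → Dec 19, 1993: 365 days.
Dec 19, 1993 → Dec 19, 1994: 365 days.
Dec 19, 1994 → Dec 19, 1995: 365 days.
Dec 19, 1995 → Dec 19, 1996: 366 days (Feb 29, 1996 is in that span).
Dec 19, 1996 → Dec 19, 1997: 365 days.
Dec 19, 1997 → Dec 19, 1998: 365 days.
Dec 19, 1998 → Dec 19, 1999: 365 days.
Dec 19, 1999 → Jan 19, 2000: 31 days (December has 31).
Jan 19, 2000 → Feb 19, 2000: 31 days (January has 31).
Feb 19, 2000 → Mar 19, 2000: 29 days (February has 29).
Mar 19, 2000 → Apr 5, 2000: 17 days.
Total: 5586 days.

5586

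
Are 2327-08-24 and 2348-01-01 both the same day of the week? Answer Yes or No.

From Aug 24, 2327 to Jan 1, 2348 is 7435 days.
7435 mod 7 = 1, so they are different weekdays.
(Aug 24, 2327 is a Wednesday; Jan 1, 2348 is a Thursday.)

No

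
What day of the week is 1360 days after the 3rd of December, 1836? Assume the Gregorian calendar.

First find the weekday of Dec 3, 1836. Doomsday rule: the anchor day for the 1800s is Friday. For year 36: 36÷12 = 3 r 0, and 0÷4 = 0, so 3+0+0 = 3.
Friday + 3 ≡ Monday — that's 1836's doomsday.
In December the doomsday date is Dec 12.
Dec 3 is 9 days before Dec 12; 9 mod 7 = 2, so Monday − 2 = Saturday.
1360 mod 7 = 2, so 1360 days after a Saturday is Saturday + 2 = Monday.

Monday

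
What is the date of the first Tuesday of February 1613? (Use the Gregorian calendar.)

February 5, 1613

February 1, 1613 is a Friday.
The first Tuesday is therefore February 5 (4 days later).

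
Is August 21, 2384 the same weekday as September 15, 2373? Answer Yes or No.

No

From Sep 15, 2373 to Aug 21, 2384 is 3993 days.
3993 mod 7 = 3, so they are different weekdays.
(Sep 15, 2373 is a Saturday; Aug 21, 2384 is a Tuesday.)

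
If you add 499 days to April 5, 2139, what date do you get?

August 16, 2140

+366 (one year; includes Feb 29, 2140) → Apr 5, 2140 (133 left).
Apr has 30 days: +26 → May 1, 2140 (107 left).
May has 31 days: +31 → Jun 1, 2140 (76 left).
Jun has 30 days: +30 → Jul 1, 2140 (46 left).
Jul has 31 days: +31 → Aug 1, 2140 (15 left).
+15 → Aug 16, 2140.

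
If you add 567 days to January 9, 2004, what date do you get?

July 29, 2005

+366 (one year; includes Feb 29, 2004) → Jan 9, 2005 (201 left).
Jan has 31 days: +23 → Feb 1, 2005 (178 left).
Feb has 28 days: +28 → Mar 1, 2005 (150 left).
Mar has 31 days: +31 → Apr 1, 2005 (119 left).
Apr has 30 days: +30 → May 1, 2005 (89 left).
May has 31 days: +31 → Jun 1, 2005 (58 left).
Jun has 30 days: +30 → Jul 1, 2005 (28 left).
+28 → Jul 29, 2005.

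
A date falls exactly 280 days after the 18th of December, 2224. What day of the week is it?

Saturday

Dec 18, 2224 is a Saturday.
280 mod 7 = 0, so 280 days after a Saturday is Saturday + 0 = Saturday.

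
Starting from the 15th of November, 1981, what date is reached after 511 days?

April 10, 1983

+365 (one year) → Nov 15, 1982 (146 left).
Nov has 30 days: +16 → Dec 1, 1982 (130 left).
Dec has 31 days: +31 → Jan 1, 1983 (99 left).
Jan has 31 days: +31 → Feb 1, 1983 (68 left).
Feb has 28 days: +28 → Mar 1, 1983 (40 left).
Mar has 31 days: +31 → Apr 1, 1983 (9 left).
+9 → Apr 10, 1983.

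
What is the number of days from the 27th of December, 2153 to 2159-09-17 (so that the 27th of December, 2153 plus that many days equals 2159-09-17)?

2090

Dec 27, 2153 → Dec 27, 2154: 365 days.
Dec 27, 2154 → Dec 27, 2155: 365 days.
Dec 27, 2155 → Dec 27, 2156: 366 days (Feb 29, 2156 is in that span).
Dec 27, 2156 → Dec 27, 2157: 365 days.
Dec 27, 2157 → Dec 27, 2158: 365 days.
Dec 27, 2158 → Jan 27, 2159: 31 days (December has 31).
Jan 27, 2159 → Feb 27, 2159: 31 days (January has 31).
Feb 27, 2159 → Mar 27, 2159: 28 days (February has 28).
Mar 27, 2159 → Apr 27, 2159: 31 days (March has 31).
Apr 27, 2159 → May 27, 2159: 30 days (April has 30).
May 27, 2159 → Jun 27, 2159: 31 days (May has 31).
Jun 27, 2159 → Jul 27, 2159: 30 days (June has 30).
Jul 27, 2159 → Aug 27, 2159: 31 days (July has 31).
Aug 27, 2159 → Sep 17, 2159: 21 days.
Total: 2090 days.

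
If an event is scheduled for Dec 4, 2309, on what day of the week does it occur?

Saturday

Doomsday rule: the anchor day for the 2300s is Wednesday. For year 09: 9÷12 = 0 r 9, and 9÷4 = 2, so 0+9+2 = 11.
Wednesday + 11 ≡ Sunday — that's 2309's doomsday.
In December the doomsday date is Dec 12.
Dec 4 is 8 days before Dec 12; 8 mod 7 = 1, so Sunday − 1 = Saturday.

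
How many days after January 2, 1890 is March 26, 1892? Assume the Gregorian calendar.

Jan 2, 1890 → Jan 2, 1891: 365 days.
Jan 2, 1891 → Jan 2, 1892: 365 days.
Jan 2, 1892 → Feb 2, 1892: 31 days (January has 31).
Feb 2, 1892 → Mar 2, 1892: 29 days (February has 29).
Mar 2, 1892 → Mar 26, 1892: 24 days.
Total: 814 days.

814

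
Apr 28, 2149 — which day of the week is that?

Monday

Doomsday rule: the anchor day for the 2100s is Sunday. For year 49: 49÷12 = 4 r 1, and 1÷4 = 0, so 4+1+0 = 5.
Sunday + 5 ≡ Friday — that's 2149's doomsday.
In April the doomsday date is Apr 4.
Apr 28 is 24 days after Apr 4; 24 mod 7 = 3, so Friday + 3 = Monday.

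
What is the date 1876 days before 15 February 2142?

−365 (one year) → Feb 15, 2141 (1511 left).
−366 (one year; includes Feb 29, 2140) → Feb 15, 2140 (1145 left).
−365 (one year) → Feb 15, 2139 (780 left).
−365 (one year) → Feb 15, 2138 (415 left).
−365 (one year) → Feb 15, 2137 (50 left).
−15 → Jan 31, 2137 (end of Jan, 31 days; 35 left).
−31 → Dec 31, 2136 (end of Dec, 31 days; 4 left).
−4 → Dec 27, 2136.

December 27, 2136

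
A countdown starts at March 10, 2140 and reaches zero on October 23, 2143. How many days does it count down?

1322

Mar 10, 2140 → Mar 10, 2141: 365 days.
Mar 10, 2141 → Mar 10, 2142: 365 days.
Mar 10, 2142 → Mar 10, 2143: 365 days.
Mar 10, 2143 → Apr 10, 2143: 31 days (March has 31).
Apr 10, 2143 → May 10, 2143: 30 days (April has 30).
May 10, 2143 → Jun 10, 2143: 31 days (May has 31).
Jun 10, 2143 → Jul 10, 2143: 30 days (June has 30).
Jul 10, 2143 → Aug 10, 2143: 31 days (July has 31).
Aug 10, 2143 → Sep 10, 2143: 31 days (August has 31).
Sep 10, 2143 → Oct 10, 2143: 30 days (September has 30).
Oct 10, 2143 → Oct 23, 2143: 13 days.
Total: 1322 days.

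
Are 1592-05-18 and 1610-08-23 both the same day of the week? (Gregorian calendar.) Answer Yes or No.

Yes

From May 18, 1592 to Aug 23, 1610 is 6671 days.
6671 mod 7 = 0, so they are the same weekday.
(May 18, 1592 is a Monday; Aug 23, 1610 is a Monday.)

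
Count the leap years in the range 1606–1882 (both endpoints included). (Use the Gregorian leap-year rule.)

Multiples of 4 in [1606,1882]: 69.
Of those, multiples of 100: 2 (not leap unless ÷400).
Multiples of 400: 0.
Leap years = 69 − 2 + 0 = 67.

67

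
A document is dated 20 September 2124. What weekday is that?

Wednesday

Doomsday rule: the anchor day for the 2100s is Sunday. For year 24: 24÷12 = 2 r 0, and 0÷4 = 0, so 2+0+0 = 2.
Sunday + 2 ≡ Tuesday — that's 2124's doomsday.
In September the doomsday date is Sep 5.
Sep 20 is 15 days after Sep 5; 15 mod 7 = 1, so Tuesday + 1 = Wednesday.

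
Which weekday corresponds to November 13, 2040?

Doomsday rule: the anchor day for the 2000s is Tuesday. For year 40: 40÷12 = 3 r 4, and 4÷4 = 1, so 3+4+1 = 8.
Tuesday + 8 ≡ Wednesday — that's 2040's doomsday.
In November the doomsday date is Nov 7.
Nov 13 is 6 days after Nov 7; 6 mod 7 = 6, so Wednesday + 6 = Tuesday.

Tuesday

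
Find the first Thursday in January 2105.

January 1, 2105

January 1, 2105 is a Thursday.
The first Thursday is therefore January 1 (same day).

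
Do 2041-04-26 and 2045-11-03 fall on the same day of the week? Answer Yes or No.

Yes

From Apr 26, 2041 to Nov 3, 2045 is 1652 days.
1652 mod 7 = 0, so they are the same weekday.
(Apr 26, 2041 is a Friday; Nov 3, 2045 is a Friday.)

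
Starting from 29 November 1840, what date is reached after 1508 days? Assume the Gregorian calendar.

+365 (one year) → Nov 29, 1841 (1143 left).
+365 (one year) → Nov 29, 1842 (778 left).
+365 (one year) → Nov 29, 1843 (413 left).
+366 (one year; includes Feb 29, 1844) → Nov 29, 1844 (47 left).
Nov has 30 days: +2 → Dec 1, 1844 (45 left).
Dec has 31 days: +31 → Jan 1, 1845 (14 left).
+14 → Jan 15, 1845.

January 15, 1845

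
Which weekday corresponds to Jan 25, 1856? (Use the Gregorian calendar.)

Doomsday rule: the anchor day for the 1800s is Friday. For year 56: 56÷12 = 4 r 8, and 8÷4 = 2, so 4+8+2 = 14.
Friday + 14 ≡ Friday — that's 1856's doomsday.
In January the doomsday date is Jan 4 (1856 is a leap year (divisible by 4)).
Jan 25 is 21 days after Jan 4; 21 mod 7 = 0, so Friday + 0 = Friday.

Friday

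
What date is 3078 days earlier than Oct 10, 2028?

−366 (one year; includes Feb 29, 2028) → Oct 10, 2027 (2712 left).
−365 (one year) → Oct 10, 2026 (2347 left).
−365 (one year) → Oct 10, 2025 (1982 left).
−365 (one year) → Oct 10, 2024 (1617 left).
−366 (one year; includes Feb 29, 2024) → Oct 10, 2023 (1251 left).
−365 (one year) → Oct 10, 2022 (886 left).
−365 (one year) → Oct 10, 2021 (521 left).
−365 (one year) → Oct 10, 2020 (156 left).
−10 → Sep 30, 2020 (end of Sep, 30 days; 146 left).
−30 → Aug 31, 2020 (end of Aug, 31 days; 116 left).
−31 → Jul 31, 2020 (end of Jul, 31 days; 85 left).
−31 → Jun 30, 2020 (end of Jun, 30 days; 54 left).
−30 → May 31, 2020 (end of May, 31 days; 24 left).
−24 → May 7, 2020.

May 7, 2020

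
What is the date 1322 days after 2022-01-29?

+365 (one year) → Jan 29, 2023 (957 left).
+365 (one year) → Jan 29, 2024 (592 left).
+366 (one year; includes Feb 29, 2024) → Jan 29, 2025 (226 left).
Jan has 31 days: +3 → Feb 1, 2025 (223 left).
Feb has 28 days: +28 → Mar 1, 2025 (195 left).
Mar has 31 days: +31 → Apr 1, 2025 (164 left).
Apr has 30 days: +30 → May 1, 2025 (134 left).
May has 31 days: +31 → Jun 1, 2025 (103 left).
Jun has 30 days: +30 → Jul 1, 2025 (73 left).
Jul has 31 days: +31 → Aug 1, 2025 (42 left).
Aug has 31 days: +31 → Sep 1, 2025 (11 left).
+11 → Sep 12, 2025.

September 12, 2025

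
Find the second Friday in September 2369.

September 1, 2369 is a Monday.
The first Friday is therefore September 5 (4 days later).
The second Friday is 5 + 1×7 = September 12.

September 12, 2369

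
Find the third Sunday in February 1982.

February 1, 1982 is a Monday.
The first Sunday is therefore February 7 (6 days later).
The third Sunday is 7 + 2×7 = February 21.

February 21, 1982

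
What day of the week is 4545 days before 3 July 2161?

Jul 3, 2161 is a Friday.
4545 mod 7 = 2, so 4545 days before a Friday is Friday − 2 = Wednesday.

Wednesday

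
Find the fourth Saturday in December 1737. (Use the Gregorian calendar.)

December 1, 1737 is a Sunday.
The first Saturday is therefore December 7 (6 days later).
The fourth Saturday is 7 + 3×7 = December 28.

December 28, 1737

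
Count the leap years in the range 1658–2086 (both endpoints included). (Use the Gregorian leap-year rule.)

104

Multiples of 4 in [1658,2086]: 107.
Of those, multiples of 100: 4 (not leap unless ÷400).
Multiples of 400: 1.
Leap years = 107 − 4 + 1 = 104.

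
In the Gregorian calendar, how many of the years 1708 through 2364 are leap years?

160

Multiples of 4 in [1708,2364]: 165.
Of those, multiples of 100: 6 (not leap unless ÷400).
Multiples of 400: 1.
Leap years = 165 − 6 + 1 = 160.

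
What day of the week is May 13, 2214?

Doomsday rule: the anchor day for the 2200s is Friday. For year 14: 14÷12 = 1 r 2, and 2÷4 = 0, so 1+2+0 = 3.
Friday + 3 ≡ Monday — that's 2214's doomsday.
In May the doomsday date is May 9.
May 13 is 4 days after May 9; 4 mod 7 = 4, so Monday + 4 = Friday.

Friday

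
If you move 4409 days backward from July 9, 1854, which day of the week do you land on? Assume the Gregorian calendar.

Monday

First find the weekday of Jul 9, 1854. Doomsday rule: the anchor day for the 1800s is Friday. For year 54: 54÷12 = 4 r 6, and 6÷4 = 1, so 4+6+1 = 11.
Friday + 11 ≡ Tuesday — that's 1854's doomsday.
In July the doomsday date is Jul 11.
Jul 9 is 2 days before Jul 11; 2 mod 7 = 2, so Tuesday − 2 = Sunday.
4409 mod 7 = 6, so 4409 days before a Sunday is Sunday − 6 = Monday.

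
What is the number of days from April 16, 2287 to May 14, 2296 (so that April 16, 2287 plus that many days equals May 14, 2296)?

3316

Apr 16, 2287 → Apr 16, 2288: 366 days (Feb 29, 2288 is in that span).
Apr 16, 2288 → Apr 16, 2289: 365 days.
Apr 16, 2289 → Apr 16, 2290: 365 days.
Apr 16, 2290 → Apr 16, 2291: 365 days.
Apr 16, 2291 → Apr 16, 2292: 366 days (Feb 29, 2292 is in that span).
Apr 16, 2292 → Apr 16, 2293: 365 days.
Apr 16, 2293 → Apr 16, 2294: 365 days.
Apr 16, 2294 → Apr 16, 2295: 365 days.
Apr 16, 2295 → May 16, 2295: 30 days (April has 30).
May 16, 2295 → Jun 16, 2295: 31 days (May has 31).
Jun 16, 2295 → Jul 16, 2295: 30 days (June has 30).
Jul 16, 2295 → Aug 16, 2295: 31 days (July has 31).
Aug 16, 2295 → Sep 16, 2295: 31 days (August has 31).
Sep 16, 2295 → Oct 16, 2295: 30 days (September has 30).
Oct 16, 2295 → Nov 16, 2295: 31 days (October has 31).
Nov 16, 2295 → Dec 16, 2295: 30 days (November has 30).
Dec 16, 2295 → Jan 16, 2296: 31 days (December has 31).
Jan 16, 2296 → Feb 16, 2296: 31 days (January has 31).
Feb 16, 2296 → Mar 16, 2296: 29 days (February has 29).
Mar 16, 2296 → Apr 16, 2296: 31 days (March has 31).
Apr 16, 2296 → May 14, 2296: 28 days.
Total: 3316 days.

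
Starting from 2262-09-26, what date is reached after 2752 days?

+365 (one year) → Sep 26, 2263 (2387 left).
+366 (one year; includes Feb 29, 2264) → Sep 26, 2264 (2021 left).
+365 (one year) → Sep 26, 2265 (1656 left).
+365 (one year) → Sep 26, 2266 (1291 left).
+365 (one year) → Sep 26, 2267 (926 left).
+366 (one year; includes Feb 29, 2268) → Sep 26, 2268 (560 left).
+365 (one year) → Sep 26, 2269 (195 left).
Sep has 30 days: +5 → Oct 1, 2269 (190 left).
Oct has 31 days: +31 → Nov 1, 2269 (159 left).
Nov has 30 days: +30 → Dec 1, 2269 (129 left).
Dec has 31 days: +31 → Jan 1, 2270 (98 left).
Jan has 31 days: +31 → Feb 1, 2270 (67 left).
Feb has 28 days: +28 → Mar 1, 2270 (39 left).
Mar has 31 days: +31 → Apr 1, 2270 (8 left).
+8 → Apr 9, 2270.

April 9, 2270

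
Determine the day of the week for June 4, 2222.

Tuesday

Doomsday rule: the anchor day for the 2200s is Friday. For year 22: 22÷12 = 1 r 10, and 10÷4 = 2, so 1+10+2 = 13.
Friday + 13 ≡ Thursday — that's 2222's doomsday.
In June the doomsday date is Jun 6.
Jun 4 is 2 days before Jun 6; 2 mod 7 = 2, so Thursday − 2 = Tuesday.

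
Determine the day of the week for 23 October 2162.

Doomsday rule: the anchor day for the 2100s is Sunday. For year 62: 62÷12 = 5 r 2, and 2÷4 = 0, so 5+2+0 = 7.
Sunday + 7 ≡ Sunday — that's 2162's doomsday.
In October the doomsday date is Oct 10.
Oct 23 is 13 days after Oct 10; 13 mod 7 = 6, so Sunday + 6 = Saturday.

Saturday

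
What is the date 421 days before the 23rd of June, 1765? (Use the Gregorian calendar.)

−365 (one year) → Jun 23, 1764 (56 left).
−23 → May 31, 1764 (end of May, 31 days; 33 left).
−31 → Apr 30, 1764 (end of Apr, 30 days; 2 left).
−2 → Apr 28, 1764.

April 28, 1764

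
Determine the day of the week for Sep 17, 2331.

Doomsday rule: the anchor day for the 2300s is Wednesday. For year 31: 31÷12 = 2 r 7, and 7÷4 = 1, so 2+7+1 = 10.
Wednesday + 10 ≡ Saturday — that's 2331's doomsday.
In September the doomsday date is Sep 5.
Sep 17 is 12 days after Sep 5; 12 mod 7 = 5, so Saturday + 5 = Thursday.

Thursday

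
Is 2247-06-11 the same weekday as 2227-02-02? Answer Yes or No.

Yes

From Feb 2, 2227 to Jun 11, 2247 is 7434 days.
7434 mod 7 = 0, so they are the same weekday.
(Feb 2, 2227 is a Friday; Jun 11, 2247 is a Friday.)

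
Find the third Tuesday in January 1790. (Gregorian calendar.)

January 1, 1790 is a Friday.
The first Tuesday is therefore January 5 (4 days later).
The third Tuesday is 5 + 2×7 = January 19.

January 19, 1790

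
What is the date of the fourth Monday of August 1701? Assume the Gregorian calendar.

August 1, 1701 is a Monday.
The first Monday is therefore August 1 (same day).
The fourth Monday is 1 + 3×7 = August 22.

August 22, 1701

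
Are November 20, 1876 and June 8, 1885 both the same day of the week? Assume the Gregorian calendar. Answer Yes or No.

From Nov 20, 1876 to Jun 8, 1885 is 3122 days.
3122 mod 7 = 0, so they are the same weekday.
(Nov 20, 1876 is a Monday; Jun 8, 1885 is a Monday.)

Yes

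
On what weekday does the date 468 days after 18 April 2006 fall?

Monday

Apr 18, 2006 is a Tuesday.
468 mod 7 = 6, so 468 days after a Tuesday is Tuesday + 6 = Monday.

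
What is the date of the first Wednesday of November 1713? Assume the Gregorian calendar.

November 1, 1713 is a Wednesday.
The first Wednesday is therefore November 1 (same day).

November 1, 1713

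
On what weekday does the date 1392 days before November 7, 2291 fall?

Sunday

First find the weekday of Nov 7, 2291. Doomsday rule: the anchor day for the 2200s is Friday. For year 91: 91÷12 = 7 r 7, and 7÷4 = 1, so 7+7+1 = 15.
Friday + 15 ≡ Saturday — that's 2291's doomsday.
In November the doomsday date is Nov 7.
Nov 7 is the doomsday itself: Saturday.
1392 mod 7 = 6, so 1392 days before a Saturday is Saturday − 6 = Sunday.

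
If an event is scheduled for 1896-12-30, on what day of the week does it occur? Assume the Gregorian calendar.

Wednesday

Doomsday rule: the anchor day for the 1800s is Friday. For year 96: 96÷12 = 8 r 0, and 0÷4 = 0, so 8+0+0 = 8.
Friday + 8 ≡ Saturday — that's 1896's doomsday.
In December the doomsday date is Dec 12.
Dec 30 is 18 days after Dec 12; 18 mod 7 = 4, so Saturday + 4 = Wednesday.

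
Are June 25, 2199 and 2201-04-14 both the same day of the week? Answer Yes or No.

Yes

From Jun 25, 2199 to Apr 14, 2201 is 658 days.
658 mod 7 = 0, so they are the same weekday.
(Jun 25, 2199 is a Tuesday; Apr 14, 2201 is a Tuesday.)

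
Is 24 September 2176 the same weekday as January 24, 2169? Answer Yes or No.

From Jan 24, 2169 to Sep 24, 2176 is 2800 days.
2800 mod 7 = 0, so they are the same weekday.
(Jan 24, 2169 is a Tuesday; Sep 24, 2176 is a Tuesday.)

Yes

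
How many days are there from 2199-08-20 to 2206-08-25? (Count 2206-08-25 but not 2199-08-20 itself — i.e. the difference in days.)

Aug 20, 2199 → Aug 20, 2200: 365 days.
Aug 20, 2200 → Aug 20, 2201: 365 days.
Aug 20, 2201 → Aug 20, 2202: 365 days.
Aug 20, 2202 → Aug 20, 2203: 365 days.
Aug 20, 2203 → Aug 20, 2204: 366 days (Feb 29, 2204 is in that span).
Aug 20, 2204 → Aug 20, 2205: 365 days.
Aug 20, 2205 → Sep 20, 2205: 31 days (August has 31).
Sep 20, 2205 → Oct 20, 2205: 30 days (September has 30).
Oct 20, 2205 → Nov 20, 2205: 31 days (October has 31).
Nov 20, 2205 → Dec 20, 2205: 30 days (November has 30).
Dec 20, 2205 → Jan 20, 2206: 31 days (December has 31).
Jan 20, 2206 → Feb 20, 2206: 31 days (January has 31).
Feb 20, 2206 → Mar 20, 2206: 28 days (February has 28).
Mar 20, 2206 → Apr 20, 2206: 31 days (March has 31).
Apr 20, 2206 → May 20, 2206: 30 days (April has 30).
May 20, 2206 → Jun 20, 2206: 31 days (May has 31).
Jun 20, 2206 → Jul 20, 2206: 30 days (June has 30).
Jul 20, 2206 → Aug 20, 2206: 31 days (July has 31).
Aug 20, 2206 → Aug 25, 2206: 5 days.
Total: 2561 days.

2561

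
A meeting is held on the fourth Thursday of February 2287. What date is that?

February 24, 2287

February 1, 2287 is a Tuesday.
The first Thursday is therefore February 3 (2 days later).
The fourth Thursday is 3 + 3×7 = February 24.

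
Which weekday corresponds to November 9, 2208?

Doomsday rule: the anchor day for the 2200s is Friday. For year 08: 8÷12 = 0 r 8, and 8÷4 = 2, so 0+8+2 = 10.
Friday + 10 ≡ Monday — that's 2208's doomsday.
In November the doomsday date is Nov 7.
Nov 9 is 2 days after Nov 7; 2 mod 7 = 2, so Monday + 2 = Wednesday.

Wednesday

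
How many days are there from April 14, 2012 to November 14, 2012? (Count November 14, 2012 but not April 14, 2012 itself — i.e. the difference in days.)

Apr 14, 2012 → May 14, 2012: 30 days (April has 30).
May 14, 2012 → Jun 14, 2012: 31 days (May has 31).
Jun 14, 2012 → Jul 14, 2012: 30 days (June has 30).
Jul 14, 2012 → Aug 14, 2012: 31 days (July has 31).
Aug 14, 2012 → Sep 14, 2012: 31 days (August has 31).
Sep 14, 2012 → Oct 14, 2012: 30 days (September has 30).
Oct 14, 2012 → Nov 14, 2012: 31 days.
Total: 214 days.

214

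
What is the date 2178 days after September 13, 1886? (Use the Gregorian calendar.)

+365 (one year) → Sep 13, 1887 (1813 left).
+366 (one year; includes Feb 29, 1888) → Sep 13, 1888 (1447 left).
+365 (one year) → Sep 13, 1889 (1082 left).
+365 (one year) → Sep 13, 1890 (717 left).
+365 (one year) → Sep 13, 1891 (352 left).
Sep has 30 days: +18 → Oct 1, 1891 (334 left).
Oct has 31 days: +31 → Nov 1, 1891 (303 left).
Nov has 30 days: +30 → Dec 1, 1891 (273 left).
Dec has 31 days: +31 → Jan 1, 1892 (242 left).
Jan has 31 days: +31 → Feb 1, 1892 (211 left).
Feb has 29 days: +29 → Mar 1, 1892 (182 left).
Mar has 31 days: +31 → Apr 1, 1892 (151 left).
Apr has 30 days: +30 → May 1, 1892 (121 left).
May has 31 days: +31 → Jun 1, 1892 (90 left).
Jun has 30 days: +30 → Jul 1, 1892 (60 left).
Jul has 31 days: +31 → Aug 1, 1892 (29 left).
+29 → Aug 30, 1892.

August 30, 1892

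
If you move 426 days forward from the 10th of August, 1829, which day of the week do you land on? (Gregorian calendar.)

Sunday

First find the weekday of Aug 10, 1829. Doomsday rule: the anchor day for the 1800s is Friday. For year 29: 29÷12 = 2 r 5, and 5÷4 = 1, so 2+5+1 = 8.
Friday + 8 ≡ Saturday — that's 1829's doomsday.
In August the doomsday date is Aug 8.
Aug 10 is 2 days after Aug 8; 2 mod 7 = 2, so Saturday + 2 = Monday.
426 mod 7 = 6, so 426 days after a Monday is Monday + 6 = Sunday.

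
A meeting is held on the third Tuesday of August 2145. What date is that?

August 1, 2145 is a Sunday.
The first Tuesday is therefore August 3 (2 days later).
The third Tuesday is 3 + 2×7 = August 17.

August 17, 2145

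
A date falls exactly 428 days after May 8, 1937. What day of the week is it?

Sunday

May 8, 1937 is a Saturday.
428 mod 7 = 1, so 428 days after a Saturday is Saturday + 1 = Sunday.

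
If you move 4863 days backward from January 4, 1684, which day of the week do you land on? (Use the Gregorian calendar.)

First find the weekday of Jan 4, 1684. Doomsday rule: the anchor day for the 1600s is Tuesday. For year 84: 84÷12 = 7 r 0, and 0÷4 = 0, so 7+0+0 = 7.
Tuesday + 7 ≡ Tuesday — that's 1684's doomsday.
In January the doomsday date is Jan 4 (1684 is a leap year (divisible by 4)).
Jan 4 is the doomsday itself: Tuesday.
4863 mod 7 = 5, so 4863 days before a Tuesday is Tuesday − 5 = Thursday.

Thursday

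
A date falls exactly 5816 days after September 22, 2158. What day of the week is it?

Thursday

First find the weekday of Sep 22, 2158. Doomsday rule: the anchor day for the 2100s is Sunday. For year 58: 58÷12 = 4 r 10, and 10÷4 = 2, so 4+10+2 = 16.
Sunday + 16 ≡ Tuesday — that's 2158's doomsday.
In September the doomsday date is Sep 5.
Sep 22 is 17 days after Sep 5; 17 mod 7 = 3, so Tuesday + 3 = Friday.
5816 mod 7 = 6, so 5816 days after a Friday is Friday + 6 = Thursday.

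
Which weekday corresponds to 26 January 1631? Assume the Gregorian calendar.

Sunday

Doomsday rule: the anchor day for the 1600s is Tuesday. For year 31: 31÷12 = 2 r 7, and 7÷4 = 1, so 2+7+1 = 10.
Tuesday + 10 ≡ Friday — that's 1631's doomsday.
In January the doomsday date is Jan 3 (1631 is not a leap year).
Jan 26 is 23 days after Jan 3; 23 mod 7 = 2, so Friday + 2 = Sunday.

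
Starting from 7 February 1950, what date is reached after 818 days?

May 5, 1952

+365 (one year) → Feb 7, 1951 (453 left).
+365 (one year) → Feb 7, 1952 (88 left).
Feb has 29 days: +23 → Mar 1, 1952 (65 left).
Mar has 31 days: +31 → Apr 1, 1952 (34 left).
Apr has 30 days: +30 → May 1, 1952 (4 left).
+4 → May 5, 1952.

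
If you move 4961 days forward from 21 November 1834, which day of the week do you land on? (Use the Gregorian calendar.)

Wednesday

Nov 21, 1834 is a Friday.
4961 mod 7 = 5, so 4961 days after a Friday is Friday + 5 = Wednesday.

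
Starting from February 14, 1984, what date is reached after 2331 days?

+366 (one year; includes Feb 29, 1984) → Feb 14, 1985 (1965 left).
+365 (one year) → Feb 14, 1986 (1600 left).
+365 (one year) → Feb 14, 1987 (1235 left).
+365 (one year) → Feb 14, 1988 (870 left).
+366 (one year; includes Feb 29, 1988) → Feb 14, 1989 (504 left).
+365 (one year) → Feb 14, 1990 (139 left).
Feb has 28 days: +15 → Mar 1, 1990 (124 left).
Mar has 31 days: +31 → Apr 1, 1990 (93 left).
Apr has 30 days: +30 → May 1, 1990 (63 left).
May has 31 days: +31 → Jun 1, 1990 (32 left).
Jun has 30 days: +30 → Jul 1, 1990 (2 left).
+2 → Jul 3, 1990.

July 3, 1990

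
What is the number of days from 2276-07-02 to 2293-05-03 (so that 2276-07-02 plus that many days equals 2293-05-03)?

6149

Jul 2, 2276 → Jul 2, 2277: 365 days.
Jul 2, 2277 → Jul 2, 2278: 365 days.
Jul 2, 2278 → Jul 2, 2279: 365 days.
Jul 2, 2279 → Jul 2, 2280: 366 days (Feb 29, 2280 is in that span).
Jul 2, 2280 → Jul 2, 2281: 365 days.
Jul 2, 2281 → Jul 2, 2282: 365 days.
Jul 2, 2282 → Jul 2, 2283: 365 days.
Jul 2, 2283 → Jul 2, 2284: 366 days (Feb 29, 2284 is in that span).
Jul 2, 2284 → Jul 2, 2285: 365 days.
Jul 2, 2285 → Jul 2, 2286: 365 days.
Jul 2, 2286 → Jul 2, 2287: 365 days.
Jul 2, 2287 → Jul 2, 2288: 366 days (Feb 29, 2288 is in that span).
Jul 2, 2288 → Jul 2, 2289: 365 days.
Jul 2, 2289 → Jul 2, 2290: 365 days.
Jul 2, 2290 → Jul 2, 2291: 365 days.
Jul 2, 2291 → Jul 2, 2292: 366 days (Feb 29, 2292 is in that span).
Jul 2, 2292 → Aug 2, 2292: 31 days (July has 31).
Aug 2, 2292 → Sep 2, 2292: 31 days (August has 31).
Sep 2, 2292 → Oct 2, 2292: 30 days (September has 30).
Oct 2, 2292 → Nov 2, 2292: 31 days (October has 31).
Nov 2, 2292 → Dec 2, 2292: 30 days (November has 30).
Dec 2, 2292 → Jan 2, 2293: 31 days (December has 31).
Jan 2, 2293 → Feb 2, 2293: 31 days (January has 31).
Feb 2, 2293 → Mar 2, 2293: 28 days (February has 28).
Mar 2, 2293 → Apr 2, 2293: 31 days (March has 31).
Apr 2, 2293 → May 2, 2293: 30 days (April has 30).
May 2, 2293 → May 3, 2293: 1 days.
Total: 6149 days.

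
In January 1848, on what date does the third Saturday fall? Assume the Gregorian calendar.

January 1, 1848 is a Saturday.
The first Saturday is therefore January 1 (same day).
The third Saturday is 1 + 2×7 = January 15.

January 15, 1848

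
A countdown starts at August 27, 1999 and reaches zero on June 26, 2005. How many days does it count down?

Aug 27, 1999 → Aug 27, 2000: 366 days (Feb 29, 2000 is in that span).
Aug 27, 2000 → Aug 27, 2001: 365 days.
Aug 27, 2001 → Aug 27, 2002: 365 days.
Aug 27, 2002 → Aug 27, 2003: 365 days.
Aug 27, 2003 → Aug 27, 2004: 366 days (Feb 29, 2004 is in that span).
Aug 27, 2004 → Sep 27, 2004: 31 days (August has 31).
Sep 27, 2004 → Oct 27, 2004: 30 days (September has 30).
Oct 27, 2004 → Nov 27, 2004: 31 days (October has 31).
Nov 27, 2004 → Dec 27, 2004: 30 days (November has 30).
Dec 27, 2004 → Jan 27, 2005: 31 days (December has 31).
Jan 27, 2005 → Feb 27, 2005: 31 days (January has 31).
Feb 27, 2005 → Mar 27, 2005: 28 days (February has 28).
Mar 27, 2005 → Apr 27, 2005: 31 days (March has 31).
Apr 27, 2005 → May 27, 2005: 30 days (April has 30).
May 27, 2005 → Jun 26, 2005: 30 days.
Total: 2130 days.

2130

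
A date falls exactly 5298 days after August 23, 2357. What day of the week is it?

Thursday

First find the weekday of Aug 23, 2357. Doomsday rule: the anchor day for the 2300s is Wednesday. For year 57: 57÷12 = 4 r 9, and 9÷4 = 2, so 4+9+2 = 15.
Wednesday + 15 ≡ Thursday — that's 2357's doomsday.
In August the doomsday date is Aug 8.
Aug 23 is 15 days after Aug 8; 15 mod 7 = 1, so Thursday + 1 = Friday.
5298 mod 7 = 6, so 5298 days after a Friday is Friday + 6 = Thursday.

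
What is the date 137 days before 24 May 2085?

January 7, 2085

−24 → Apr 30, 2085 (end of Apr, 30 days; 113 left).
−30 → Mar 31, 2085 (end of Mar, 31 days; 83 left).
−31 → Feb 28, 2085 (end of Feb, 28 days; 52 left).
−28 → Jan 31, 2085 (end of Jan, 31 days; 24 left).
−24 → Jan 7, 2085.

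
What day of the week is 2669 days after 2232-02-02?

Saturday

First find the weekday of Feb 2, 2232. Doomsday rule: the anchor day for the 2200s is Friday. For year 32: 32÷12 = 2 r 8, and 8÷4 = 2, so 2+8+2 = 12.
Friday + 12 ≡ Wednesday — that's 2232's doomsday.
In February the doomsday date is Feb 29 (2232 is a leap year (divisible by 4)).
Feb 2 is 27 days before Feb 29; 27 mod 7 = 6, so Wednesday − 6 = Thursday.
2669 mod 7 = 2, so 2669 days after a Thursday is Thursday + 2 = Saturday.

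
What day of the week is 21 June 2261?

Doomsday rule: the anchor day for the 2200s is Friday. For year 61: 61÷12 = 5 r 1, and 1÷4 = 0, so 5+1+0 = 6.
Friday + 6 ≡ Thursday — that's 2261's doomsday.
In June the doomsday date is Jun 6.
Jun 21 is 15 days after Jun 6; 15 mod 7 = 1, so Thursday + 1 = Friday.

Friday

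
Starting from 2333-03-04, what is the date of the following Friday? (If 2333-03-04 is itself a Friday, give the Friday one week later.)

Mar 4, 2333 is a Saturday.
From Saturday to the next Friday is 6 days.
Mar 4, 2333 + 6 = Mar 10, 2333.

March 10, 2333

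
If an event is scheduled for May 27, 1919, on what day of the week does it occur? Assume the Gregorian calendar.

Doomsday rule: the anchor day for the 1900s is Wednesday. For year 19: 19÷12 = 1 r 7, and 7÷4 = 1, so 1+7+1 = 9.
Wednesday + 9 ≡ Friday — that's 1919's doomsday.
In May the doomsday date is May 9.
May 27 is 18 days after May 9; 18 mod 7 = 4, so Friday + 4 = Tuesday.

Tuesday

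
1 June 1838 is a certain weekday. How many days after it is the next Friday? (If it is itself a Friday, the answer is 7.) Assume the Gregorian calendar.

7

Jun 1, 1838 is a Friday.
From Friday to the next Friday is 7 days.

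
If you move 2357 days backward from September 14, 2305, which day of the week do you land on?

First find the weekday of Sep 14, 2305. Doomsday rule: the anchor day for the 2300s is Wednesday. For year 05: 5÷12 = 0 r 5, and 5÷4 = 1, so 0+5+1 = 6.
Wednesday + 6 ≡ Tuesday — that's 2305's doomsday.
In September the doomsday date is Sep 5.
Sep 14 is 9 days after Sep 5; 9 mod 7 = 2, so Tuesday + 2 = Thursday.
2357 mod 7 = 5, so 2357 days before a Thursday is Thursday − 5 = Saturday.

Saturday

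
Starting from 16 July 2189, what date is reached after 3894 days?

+365 (one year) → Jul 16, 2190 (3529 left).
+365 (one year) → Jul 16, 2191 (3164 left).
+366 (one year; includes Feb 29, 2192) → Jul 16, 2192 (2798 left).
+365 (one year) → Jul 16, 2193 (2433 left).
+365 (one year) → Jul 16, 2194 (2068 left).
+365 (one year) → Jul 16, 2195 (1703 left).
+366 (one year; includes Feb 29, 2196) → Jul 16, 2196 (1337 left).
+365 (one year) → Jul 16, 2197 (972 left).
+365 (one year) → Jul 16, 2198 (607 left).
+365 (one year) → Jul 16, 2199 (242 left).
Jul has 31 days: +16 → Aug 1, 2199 (226 left).
Aug has 31 days: +31 → Sep 1, 2199 (195 left).
Sep has 30 days: +30 → Oct 1, 2199 (165 left).
Oct has 31 days: +31 → Nov 1, 2199 (134 left).
Nov has 30 days: +30 → Dec 1, 2199 (104 left).
Dec has 31 days: +31 → Jan 1, 2200 (73 left).
Jan has 31 days: +31 → Feb 1, 2200 (42 left).
Feb has 28 days: +28 → Mar 1, 2200 (14 left).
+14 → Mar 15, 2200.

March 15, 2200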